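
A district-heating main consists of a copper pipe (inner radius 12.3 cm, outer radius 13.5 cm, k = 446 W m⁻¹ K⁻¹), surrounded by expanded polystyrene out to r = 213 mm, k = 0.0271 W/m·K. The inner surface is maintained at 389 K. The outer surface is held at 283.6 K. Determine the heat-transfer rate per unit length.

Q' = 39.4 W/m

Treat each layer as a resistance in series:
  R'_copper = ln(0.135/0.123)/(2πk) = 0.09309/(2π·446) = 3.322×10^-5 m·K/W
  R'_expanded polystyrene = ln(0.213/0.135)/(2πk) = 0.4560/(2π·0.0271) = 2.678 m·K/W
ΣR = 3.322×10^-5 + 2.678 = 2.678 m·K/W
Q' = ΔT/ΣR = (389 K − 283.6 K)/2.678 = 39.4 W/m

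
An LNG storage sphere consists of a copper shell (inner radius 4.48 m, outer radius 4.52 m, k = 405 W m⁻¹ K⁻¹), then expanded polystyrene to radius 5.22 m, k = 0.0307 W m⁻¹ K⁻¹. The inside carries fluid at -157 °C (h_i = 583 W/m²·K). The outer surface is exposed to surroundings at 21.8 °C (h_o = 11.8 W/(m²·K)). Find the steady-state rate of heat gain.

Series thermal resistances, inner to outer:
  R_conv,in = 1/(4πr²h) = 1/(4π·4.48²·583) = 6.801×10^-6 K/W
  R_copper = (1/4.48 − 1/4.52)/(4πk) = 0.001975/(4π·405) = 3.881×10^-7 K/W
  R_expanded polystyrene = (1/4.52 − 1/5.22)/(4πk) = 0.02967/(4π·0.0307) = 0.07690 K/W
  R_conv,out = 1/(4πr²h) = 1/(4π·5.22²·11.8) = 2.475×10^-4 K/W
ΣR = 6.801×10^-6 + 3.881×10^-7 + 0.07690 + 2.475×10^-4 = 0.07715 K/W
Q = ΔT/ΣR = (-157 °C − 21.8 °C)/0.07715 = -2320 W
(Negative Q ⇒ heat flows inward; heat gain = 2320 W.)

Q = 2.32 kW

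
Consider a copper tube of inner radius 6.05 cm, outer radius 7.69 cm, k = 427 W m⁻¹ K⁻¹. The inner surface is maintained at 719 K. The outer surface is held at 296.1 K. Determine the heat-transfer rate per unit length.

Q' = 2πk·ΔT/ln(r₂/r₁) = 2π × 427 × 422.9 / ln(0.0769/0.0605) = 4.73×10^6 W/m

Q' = 4.73×10^6 W/m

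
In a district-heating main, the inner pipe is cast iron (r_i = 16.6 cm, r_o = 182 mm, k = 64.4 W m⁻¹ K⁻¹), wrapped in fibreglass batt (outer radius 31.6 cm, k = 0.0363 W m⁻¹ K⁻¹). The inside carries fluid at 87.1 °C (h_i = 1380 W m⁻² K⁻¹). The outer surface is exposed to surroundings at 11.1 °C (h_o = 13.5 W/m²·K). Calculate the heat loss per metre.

Series thermal resistances, inner to outer:
  R'_conv,in = 1/(2πr h) = 1/(2π·0.166·1380) = 6.948×10^-4 m·K/W
  R'_cast iron = ln(0.182/0.166)/(2πk) = 0.09202/(2π·64.4) = 2.274×10^-4 m·K/W
  R'_fibreglass batt = ln(0.316/0.182)/(2πk) = 0.5517/(2π·0.0363) = 2.419 m·K/W
  R'_conv,out = 1/(2πr h) = 1/(2π·0.316·13.5) = 0.03731 m·K/W
ΣR = 6.948×10^-4 + 2.274×10^-4 + 2.419 + 0.03731 = 2.457 m·K/W
Q' = ΔT/ΣR = (87.1 °C − 11.1 °C)/2.457 = 30.9 W/m

Q' = 30.9 W/m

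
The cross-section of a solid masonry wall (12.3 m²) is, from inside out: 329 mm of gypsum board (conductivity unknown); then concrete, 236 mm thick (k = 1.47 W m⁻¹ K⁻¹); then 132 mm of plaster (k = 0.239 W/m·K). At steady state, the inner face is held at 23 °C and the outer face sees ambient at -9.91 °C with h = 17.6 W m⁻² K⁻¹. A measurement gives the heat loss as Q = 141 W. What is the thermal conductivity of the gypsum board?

ΣR = ΔT/Q = |23 − -9.91|/141 = 0.2334 K/W
Known resistances:
  R_concrete = L/(kA) = 0.236/(1.47·12.3) = 0.01305 K/W
  R_plaster = L/(kA) = 0.132/(0.239·12.3) = 0.04490 K/W
  R_conv,out = 1/(hA) = 1/(17.6·12.3) = 0.004619 K/W
R_gypsum board = ΣR − ΣR_known = 0.2334 − 0.06257 = 0.1708 K/W
L/(kA) = 0.1708 ⇒ k = 0.329/(0.1708·12.3) = 0.157 W/m·K

k = 0.157 W/m·K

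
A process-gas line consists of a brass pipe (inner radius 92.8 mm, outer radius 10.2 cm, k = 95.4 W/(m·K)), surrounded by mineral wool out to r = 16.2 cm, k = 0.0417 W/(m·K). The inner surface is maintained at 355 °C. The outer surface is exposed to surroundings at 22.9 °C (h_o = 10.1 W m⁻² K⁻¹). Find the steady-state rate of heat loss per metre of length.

Series thermal resistances, inner to outer:
  R'_brass = ln(0.102/0.0928)/(2πk) = 0.09453/(2π·95.4) = 1.577×10^-4 m·K/W
  R'_mineral wool = ln(0.162/0.102)/(2πk) = 0.4626/(2π·0.0417) = 1.766 m·K/W
  R'_conv,out = 1/(2πr h) = 1/(2π·0.162·10.1) = 0.09727 m·K/W
ΣR = 1.577×10^-4 + 1.766 + 0.09727 = 1.863 m·K/W
Q' = ΔT/ΣR = (355 °C − 22.9 °C)/1.863 = 178 W/m

Q' = 178 W/m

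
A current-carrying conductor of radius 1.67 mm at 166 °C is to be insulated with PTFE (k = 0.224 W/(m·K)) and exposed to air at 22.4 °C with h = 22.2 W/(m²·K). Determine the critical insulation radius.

r_cr = 1.01 cm

For a cylinder, r_cr = k_ins/h = 0.224/22.2 = 0.0101 m = 1.01 cm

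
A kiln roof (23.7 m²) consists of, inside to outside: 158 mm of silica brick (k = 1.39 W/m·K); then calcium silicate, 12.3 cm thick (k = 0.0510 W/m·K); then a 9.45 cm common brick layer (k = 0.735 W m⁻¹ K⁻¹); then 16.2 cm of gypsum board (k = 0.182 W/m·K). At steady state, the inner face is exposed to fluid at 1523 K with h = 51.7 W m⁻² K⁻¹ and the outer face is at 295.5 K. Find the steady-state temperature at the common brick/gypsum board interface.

T = 602 K

Resistance network (inner→outer):
  R_conv,in = 1/(hA) = 1/(51.7·23.7) = 8.161×10^-4 K/W
  R_silica brick = L/(kA) = 0.158/(1.39·23.7) = 0.004796 K/W
  R_calcium silicate = L/(kA) = 0.123/(0.0510·23.7) = 0.1018 K/W
  R_common brick = L/(kA) = 0.0945/(0.735·23.7) = 0.005425 K/W
  R_gypsum board = L/(kA) = 0.162/(0.182·23.7) = 0.03756 K/W
ΣR = 8.161×10^-4 + 0.004796 + 0.1018 + 0.005425 + 0.03756 = 0.1504 K/W
Q = ΔT/ΣR = (1523 K − 295.5 K)/0.1504 = 8162 W
From the inner boundary to the common brick/gypsum board interface, ΣR_partial = 0.1128 K/W.
T_interface = T_in − Q·ΣR_partial = 1523 K − (8162)(0.1128) = 602 K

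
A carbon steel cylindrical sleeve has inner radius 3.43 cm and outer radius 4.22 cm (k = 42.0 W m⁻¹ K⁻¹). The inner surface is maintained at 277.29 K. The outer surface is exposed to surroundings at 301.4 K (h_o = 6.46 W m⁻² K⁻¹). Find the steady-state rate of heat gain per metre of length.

Q' = 41.2 W/m

Resistance network (inner→outer):
  R'_carbon steel = ln(0.0422/0.0343)/(2πk) = 0.2073/(2π·42.0) = 7.854×10^-4 m·K/W
  R'_conv,out = 1/(2πr h) = 1/(2π·0.0422·6.46) = 0.5838 m·K/W
ΣR = 7.854×10^-4 + 0.5838 = 0.5846 m·K/W
Q' = ΔT/ΣR = (277.29 K − 301.4 K)/0.5846 = -41.2 W/m
(Negative Q' ⇒ heat flows inward; heat gain = 41.2 W/m.)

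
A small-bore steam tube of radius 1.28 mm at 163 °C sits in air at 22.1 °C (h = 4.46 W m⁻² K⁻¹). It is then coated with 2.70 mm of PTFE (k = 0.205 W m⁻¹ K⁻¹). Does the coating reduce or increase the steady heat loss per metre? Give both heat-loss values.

Critical radius for a cylinder: r_cr = k/h = 0.0460 m = 4.60 cm.
Outer radius after coating: r₂ = 0.00128 + 0.00270 = 0.00398 m.
Since r₁ < r_cr and r₂ ≤ r_cr, the coating moves toward the maximum at r_cr — heat loss rises.
Bare: R = 1/(2πr₁h) = 27.88 m·K/W; Q = 140.9/27.88 = 5.05 W/m.
Coated: R = R_cond + R_conv = 9.847 m·K/W; Q = 140.9/9.847 = 14.3 W/m.

increases: 5.05 → 14.3 W/m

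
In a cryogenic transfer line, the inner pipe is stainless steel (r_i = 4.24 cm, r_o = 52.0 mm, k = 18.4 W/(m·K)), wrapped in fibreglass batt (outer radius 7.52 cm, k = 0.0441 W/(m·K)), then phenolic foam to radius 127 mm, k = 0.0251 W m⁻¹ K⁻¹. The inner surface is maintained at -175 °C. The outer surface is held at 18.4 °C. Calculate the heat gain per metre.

Q' = 41.5 W/m

Treat each layer as a resistance in series:
  R'_stainless steel = ln(0.0520/0.0424)/(2πk) = 0.2041/(2π·18.4) = 0.001765 m·K/W
  R'_fibreglass batt = ln(0.0752/0.0520)/(2πk) = 0.3689/(2π·0.0441) = 1.331 m·K/W
  R'_phenolic foam = ln(0.127/0.0752)/(2πk) = 0.5240/(2π·0.0251) = 3.323 m·K/W
ΣR = 0.001765 + 1.331 + 3.323 = 4.656 m·K/W
Q' = ΔT/ΣR = (-175 °C − 18.4 °C)/4.656 = -41.5 W/m
(Negative Q' ⇒ heat flows inward; heat gain = 41.5 W/m.)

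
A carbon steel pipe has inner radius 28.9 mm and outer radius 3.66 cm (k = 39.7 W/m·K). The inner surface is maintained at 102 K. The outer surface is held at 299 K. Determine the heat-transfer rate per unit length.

Q' = 208 kW/m

Q' = 2πk·ΔT/ln(r₂/r₁) = 2π × 39.7 × 197 / ln(0.0366/0.0289) = 2.08×10^5 W/m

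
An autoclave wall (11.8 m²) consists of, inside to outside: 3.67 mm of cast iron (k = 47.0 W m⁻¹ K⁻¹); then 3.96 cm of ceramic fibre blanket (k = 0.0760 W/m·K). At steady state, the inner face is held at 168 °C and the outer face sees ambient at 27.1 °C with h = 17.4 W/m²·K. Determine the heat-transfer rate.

Q = 2870 W

Treat each layer as a resistance in series:
  R_cast iron = L/(kA) = 0.00367/(47.0·11.8) = 6.617×10^-6 K/W
  R_ceramic fibre blanket = L/(kA) = 0.0396/(0.0760·11.8) = 0.04416 K/W
  R_conv,out = 1/(hA) = 1/(17.4·11.8) = 0.004870 K/W
ΣR = 6.617×10^-6 + 0.04416 + 0.004870 = 0.04904 K/W
Q = ΔT/ΣR = (168 °C − 27.1 °C)/0.04904 = 2870 W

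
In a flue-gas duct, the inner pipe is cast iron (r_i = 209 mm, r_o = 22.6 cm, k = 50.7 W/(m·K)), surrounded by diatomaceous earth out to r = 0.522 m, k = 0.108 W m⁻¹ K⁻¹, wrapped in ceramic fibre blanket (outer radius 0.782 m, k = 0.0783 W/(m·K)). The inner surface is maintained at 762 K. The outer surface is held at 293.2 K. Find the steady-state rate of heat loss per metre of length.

Q' = 228 W/m

Series thermal resistances, inner to outer:
  R'_cast iron = ln(0.226/0.209)/(2πk) = 0.07820/(2π·50.7) = 2.455×10^-4 m·K/W
  R'_diatomaceous earth = ln(0.522/0.226)/(2πk) = 0.8371/(2π·0.108) = 1.234 m·K/W
  R'_ceramic fibre blanket = ln(0.782/0.522)/(2πk) = 0.4042/(2π·0.0783) = 0.8216 m·K/W
ΣR = 2.455×10^-4 + 1.234 + 0.8216 = 2.056 m·K/W
Q' = ΔT/ΣR = (762 K − 293.2 K)/2.056 = 228 W/m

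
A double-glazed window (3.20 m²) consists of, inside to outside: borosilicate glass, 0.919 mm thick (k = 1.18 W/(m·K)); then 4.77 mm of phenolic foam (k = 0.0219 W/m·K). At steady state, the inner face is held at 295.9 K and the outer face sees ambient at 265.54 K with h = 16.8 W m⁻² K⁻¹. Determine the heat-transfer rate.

Treat each layer as a resistance in series:
  R_borosilicate glass = L/(kA) = 9.19×10^-4/(1.18·3.20) = 2.434×10^-4 K/W
  R_phenolic foam = L/(kA) = 0.00477/(0.0219·3.20) = 0.06807 K/W
  R_conv,out = 1/(hA) = 1/(16.8·3.20) = 0.01860 K/W
ΣR = 2.434×10^-4 + 0.06807 + 0.01860 = 0.08691 K/W
Q = ΔT/ΣR = (295.9 K − 265.54 K)/0.08691 = 349 W

Q = 349 W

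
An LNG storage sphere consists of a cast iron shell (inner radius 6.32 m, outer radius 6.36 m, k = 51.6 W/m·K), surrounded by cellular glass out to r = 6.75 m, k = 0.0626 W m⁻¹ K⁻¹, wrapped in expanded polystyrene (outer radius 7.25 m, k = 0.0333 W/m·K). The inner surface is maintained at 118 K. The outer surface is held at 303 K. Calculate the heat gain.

Q = 5140 W

Resistance network (inner→outer):
  R_cast iron = (1/6.32 − 1/6.36)/(4πk) = 9.951×10^-4/(4π·51.6) = 1.535×10^-6 K/W
  R_cellular glass = (1/6.36 − 1/6.75)/(4πk) = 0.009085/(4π·0.0626) = 0.01155 K/W
  R_expanded polystyrene = (1/6.75 − 1/7.25)/(4πk) = 0.01022/(4π·0.0333) = 0.02442 K/W
ΣR = 1.535×10^-6 + 0.01155 + 0.02442 = 0.03597 K/W
Q = ΔT/ΣR = (118 K − 303 K)/0.03597 = -5140 W
(Negative Q ⇒ heat flows inward; heat gain = 5140 W.)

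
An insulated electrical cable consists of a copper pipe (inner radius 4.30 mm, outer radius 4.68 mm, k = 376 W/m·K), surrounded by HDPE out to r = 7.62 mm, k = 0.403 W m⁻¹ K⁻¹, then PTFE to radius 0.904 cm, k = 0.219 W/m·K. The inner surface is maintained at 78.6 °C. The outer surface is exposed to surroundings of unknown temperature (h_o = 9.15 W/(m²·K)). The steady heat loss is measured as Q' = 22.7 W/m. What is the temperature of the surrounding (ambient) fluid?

Sum the resistances:
  R'_copper = ln(0.00468/0.00430)/(2πk) = 0.08468/(2π·376) = 3.585×10^-5 m·K/W
  R'_HDPE = ln(0.00762/0.00468)/(2πk) = 0.4875/(2π·0.403) = 0.1925 m·K/W
  R'_PTFE = ln(0.00904/0.00762)/(2πk) = 0.1709/(2π·0.219) = 0.1242 m·K/W
  R'_conv,out = 1/(2πr h) = 1/(2π·0.00904·9.15) = 1.924 m·K/W
ΣR = 2.241 m·K/W
ΔT = Q'·ΣR = 22.7 × 2.241 = 50.87 K
Heat flows outward, so T_out = T_in − ΔT = 78.6 − 50.87 = 27.7 °C

T_out = 27.7 °C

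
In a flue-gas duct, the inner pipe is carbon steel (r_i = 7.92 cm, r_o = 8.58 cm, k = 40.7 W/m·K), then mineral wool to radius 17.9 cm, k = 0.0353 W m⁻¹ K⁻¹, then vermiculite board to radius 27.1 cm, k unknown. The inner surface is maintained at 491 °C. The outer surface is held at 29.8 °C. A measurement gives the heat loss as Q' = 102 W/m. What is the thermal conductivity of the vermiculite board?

ΣR = ΔT/Q' = |491 − 29.8|/102 = 4.522 m·K/W
Known resistances:
  R'_carbon steel = ln(0.0858/0.0792)/(2πk) = 0.08004/(2π·40.7) = 3.130×10^-4 m·K/W
  R'_mineral wool = ln(0.179/0.0858)/(2πk) = 0.7354/(2π·0.0353) = 3.316 m·K/W
R_vermiculite board = ΣR − ΣR_known = 4.522 − 3.316 = 1.206 m·K/W
ln(r₂/r₁)/(2πk) = 1.206 ⇒ k = 0.4147/(2π·1.206) = 0.0547 W/m·K

k = 0.0547 W/m·K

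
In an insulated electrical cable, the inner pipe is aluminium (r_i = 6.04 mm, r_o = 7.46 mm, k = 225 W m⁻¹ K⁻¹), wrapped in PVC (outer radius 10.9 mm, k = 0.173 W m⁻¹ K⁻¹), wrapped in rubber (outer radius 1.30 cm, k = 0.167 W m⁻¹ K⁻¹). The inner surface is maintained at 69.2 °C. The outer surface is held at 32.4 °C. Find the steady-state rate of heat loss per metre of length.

Q' = 71.2 W/m

Resistance network (inner→outer):
  R'_aluminium = ln(0.00746/0.00604)/(2πk) = 0.2112/(2π·225) = 1.494×10^-4 m·K/W
  R'_PVC = ln(0.0109/0.00746)/(2πk) = 0.3792/(2π·0.173) = 0.3489 m·K/W
  R'_rubber = ln(0.0130/0.0109)/(2πk) = 0.1762/(2π·0.167) = 0.1679 m·K/W
ΣR = 1.494×10^-4 + 0.3489 + 0.1679 = 0.5169 m·K/W
Q' = ΔT/ΣR = (69.2 °C − 32.4 °C)/0.5169 = 71.2 W/m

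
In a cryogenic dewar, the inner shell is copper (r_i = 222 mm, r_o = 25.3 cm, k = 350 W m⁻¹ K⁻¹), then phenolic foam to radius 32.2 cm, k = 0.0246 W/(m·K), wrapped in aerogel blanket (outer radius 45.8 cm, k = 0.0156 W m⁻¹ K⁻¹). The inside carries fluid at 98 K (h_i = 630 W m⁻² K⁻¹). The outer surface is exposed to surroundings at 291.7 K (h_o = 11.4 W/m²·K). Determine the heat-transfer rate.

Q = 25.9 W

Resistance network (inner→outer):
  R_conv,in = 1/(4πr²h) = 1/(4π·0.222²·630) = 0.002563 K/W
  R_copper = (1/0.222 − 1/0.253)/(4πk) = 0.5519/(4π·350) = 1.255×10^-4 K/W
  R_phenolic foam = (1/0.253 − 1/0.322)/(4πk) = 0.8470/(4π·0.0246) = 2.740 K/W
  R_aerogel blanket = (1/0.322 − 1/0.458)/(4πk) = 0.9222/(4π·0.0156) = 4.704 K/W
  R_conv,out = 1/(4πr²h) = 1/(4π·0.458²·11.4) = 0.03328 K/W
ΣR = 0.002563 + 1.255×10^-4 + 2.740 + 4.704 + 0.03328 = 7.480 K/W
Q = ΔT/ΣR = (98 K − 291.7 K)/7.480 = -25.9 W
(Negative Q ⇒ heat flows inward; heat gain = 25.9 W.)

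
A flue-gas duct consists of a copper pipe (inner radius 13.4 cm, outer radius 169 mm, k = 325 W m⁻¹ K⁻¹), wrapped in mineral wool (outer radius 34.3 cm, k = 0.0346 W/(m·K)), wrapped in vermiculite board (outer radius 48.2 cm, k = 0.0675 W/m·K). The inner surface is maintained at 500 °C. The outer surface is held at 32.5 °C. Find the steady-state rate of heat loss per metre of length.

Treat each layer as a resistance in series:
  R'_copper = ln(0.169/0.134)/(2πk) = 0.2321/(2π·325) = 1.136×10^-4 m·K/W
  R'_mineral wool = ln(0.343/0.169)/(2πk) = 0.7078/(2π·0.0346) = 3.256 m·K/W
  R'_vermiculite board = ln(0.482/0.343)/(2πk) = 0.3402/(2π·0.0675) = 0.8022 m·K/W
ΣR = 1.136×10^-4 + 3.256 + 0.8022 = 4.058 m·K/W
Q' = ΔT/ΣR = (500 °C − 32.5 °C)/4.058 = 115 W/m

Q' = 115 W/m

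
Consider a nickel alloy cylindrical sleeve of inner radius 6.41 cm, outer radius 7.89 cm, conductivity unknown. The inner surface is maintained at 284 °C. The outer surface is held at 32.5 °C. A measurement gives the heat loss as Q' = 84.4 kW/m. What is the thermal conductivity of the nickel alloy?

k = 11.1 W/m·K

ΣR = ΔT/Q' = |284 − 32.5|/84400 = 0.002980 m·K/W
ln(r₂/r₁)/(2πk) = 0.002980 ⇒ k = 0.2077/(2π·0.002980) = 11.1 W/m·K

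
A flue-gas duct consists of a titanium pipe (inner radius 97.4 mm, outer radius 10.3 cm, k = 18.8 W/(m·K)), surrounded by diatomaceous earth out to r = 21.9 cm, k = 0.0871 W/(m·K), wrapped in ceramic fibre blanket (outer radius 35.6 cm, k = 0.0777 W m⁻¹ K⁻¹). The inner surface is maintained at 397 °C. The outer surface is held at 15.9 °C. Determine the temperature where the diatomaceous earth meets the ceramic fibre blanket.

T = 176 °C

Treat each layer as a resistance in series:
  R'_titanium = ln(0.103/0.0974)/(2πk) = 0.05590/(2π·18.8) = 4.733×10^-4 m·K/W
  R'_diatomaceous earth = ln(0.219/0.103)/(2πk) = 0.7543/(2π·0.0871) = 1.378 m·K/W
  R'_ceramic fibre blanket = ln(0.356/0.219)/(2πk) = 0.4859/(2π·0.0777) = 0.9952 m·K/W
ΣR = 4.733×10^-4 + 1.378 + 0.9952 = 2.374 m·K/W
Q' = ΔT/ΣR = (397 °C − 15.9 °C)/2.374 = 160.5 W/m
From the inner boundary to the diatomaceous earth/ceramic fibre blanket interface, ΣR_partial = 1.378 m·K/W.
T_interface = T_in − Q'·ΣR_partial = 397 °C − (160.5)(1.378) = 176 °C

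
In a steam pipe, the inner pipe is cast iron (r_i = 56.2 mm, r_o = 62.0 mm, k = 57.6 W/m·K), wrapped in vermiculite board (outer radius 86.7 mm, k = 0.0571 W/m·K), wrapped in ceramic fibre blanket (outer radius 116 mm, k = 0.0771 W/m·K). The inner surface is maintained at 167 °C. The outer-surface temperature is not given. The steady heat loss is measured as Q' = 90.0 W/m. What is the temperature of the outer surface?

T_out = 28.8 °C

Sum the resistances:
  R'_cast iron = ln(0.0620/0.0562)/(2πk) = 0.09822/(2π·57.6) = 2.714×10^-4 m·K/W
  R'_vermiculite board = ln(0.0867/0.0620)/(2πk) = 0.3353/(2π·0.0571) = 0.9346 m·K/W
  R'_ceramic fibre blanket = ln(0.116/0.0867)/(2πk) = 0.2911/(2π·0.0771) = 0.6010 m·K/W
ΣR = 1.536 m·K/W
ΔT = Q'·ΣR = 90.0 × 1.536 = 138.2 K
Heat flows outward, so T_out = T_in − ΔT = 167 − 138.2 = 28.8 °C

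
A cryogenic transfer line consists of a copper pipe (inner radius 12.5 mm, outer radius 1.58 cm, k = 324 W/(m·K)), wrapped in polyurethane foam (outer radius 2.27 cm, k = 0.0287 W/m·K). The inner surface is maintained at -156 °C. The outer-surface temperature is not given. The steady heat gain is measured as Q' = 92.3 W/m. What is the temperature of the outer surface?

T_out = 29.5 °C

Series resistances:
  R'_copper = ln(0.0158/0.0125)/(2πk) = 0.2343/(2π·324) = 1.151×10^-4 m·K/W
  R'_polyurethane foam = ln(0.0227/0.0158)/(2πk) = 0.3624/(2π·0.0287) = 2.009 m·K/W
ΣR = 2.010 m·K/W
ΔT = Q'·ΣR = 92.3 × 2.010 = 185.5 K
Heat flows inward, so T_out = T_in + ΔT = -156 + 185.5 = 29.5 °C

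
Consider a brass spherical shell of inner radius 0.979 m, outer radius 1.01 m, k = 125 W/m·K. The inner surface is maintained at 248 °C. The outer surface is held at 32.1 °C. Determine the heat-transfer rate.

Q = 4πk·ΔT/(1/r₁ − 1/r₂) = 4π × 125 × 215.9 / (1/0.979 − 1/1.01) = 1.08×10^7 W

Q = 10800 kW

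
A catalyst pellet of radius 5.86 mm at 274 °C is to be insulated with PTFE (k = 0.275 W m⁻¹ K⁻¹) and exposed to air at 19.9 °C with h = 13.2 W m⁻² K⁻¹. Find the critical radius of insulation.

r_cr = 4.17 cm

For a sphere, r_cr = 2k_ins/h = 2·0.275/13.2 = 0.0417 m = 4.17 cm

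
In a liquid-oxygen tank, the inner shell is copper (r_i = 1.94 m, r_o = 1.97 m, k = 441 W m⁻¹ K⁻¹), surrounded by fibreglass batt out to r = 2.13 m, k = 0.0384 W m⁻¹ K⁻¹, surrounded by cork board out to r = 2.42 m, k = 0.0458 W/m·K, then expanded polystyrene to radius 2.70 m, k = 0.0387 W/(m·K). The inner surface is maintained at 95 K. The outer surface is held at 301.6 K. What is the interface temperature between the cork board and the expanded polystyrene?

T = 232.9 K

Treat each layer as a resistance in series:
  R_copper = (1/1.94 − 1/1.97)/(4πk) = 0.007850/(4π·441) = 1.416×10^-6 K/W
  R_fibreglass batt = (1/1.97 − 1/2.13)/(4πk) = 0.03813/(4π·0.0384) = 0.07902 K/W
  R_cork board = (1/2.13 − 1/2.42)/(4πk) = 0.05626/(4π·0.0458) = 0.09775 K/W
  R_expanded polystyrene = (1/2.42 − 1/2.70)/(4πk) = 0.04285/(4π·0.0387) = 0.08812 K/W
ΣR = 1.416×10^-6 + 0.07902 + 0.09775 + 0.08812 = 0.2649 K/W
Q = ΔT/ΣR = (95 K − 301.6 K)/0.2649 = -779.9 W
From the inner boundary to the cork board/expanded polystyrene interface, ΣR_partial = 0.1768 K/W.
T_interface = T_in − Q·ΣR_partial = 95 K − (-779.9)(0.1768) = 232.9 K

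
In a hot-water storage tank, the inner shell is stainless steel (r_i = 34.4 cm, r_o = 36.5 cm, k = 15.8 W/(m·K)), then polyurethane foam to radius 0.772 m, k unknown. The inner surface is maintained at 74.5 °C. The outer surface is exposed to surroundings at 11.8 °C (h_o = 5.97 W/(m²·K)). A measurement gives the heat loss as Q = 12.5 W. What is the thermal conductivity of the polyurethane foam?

ΣR = ΔT/Q = |74.5 − 11.8|/12.5 = 5.016 K/W
Known resistances:
  R_stainless steel = (1/0.344 − 1/0.365)/(4πk) = 0.1673/(4π·15.8) = 8.424×10^-4 K/W
  R_conv,out = 1/(4πr²h) = 1/(4π·0.772²·5.97) = 0.02237 K/W
R_polyurethane foam = ΣR − ΣR_known = 5.016 − 0.02321 = 4.993 K/W
(1/r₁−1/r₂)/(4πk) = 4.993 ⇒ k = 1.444/(4π·4.993) = 0.0230 W/m·K

k = 0.0230 W/m·K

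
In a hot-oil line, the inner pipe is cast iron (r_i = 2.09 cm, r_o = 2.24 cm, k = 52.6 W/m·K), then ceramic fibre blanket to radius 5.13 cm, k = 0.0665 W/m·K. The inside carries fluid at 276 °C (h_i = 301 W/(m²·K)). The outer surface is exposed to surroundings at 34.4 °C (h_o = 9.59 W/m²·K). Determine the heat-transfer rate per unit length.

Q' = 104 W/m

Treat each layer as a resistance in series:
  R'_conv,in = 1/(2πr h) = 1/(2π·0.0209·301) = 0.02530 m·K/W
  R'_cast iron = ln(0.0224/0.0209)/(2πk) = 0.06931/(2π·52.6) = 2.097×10^-4 m·K/W
  R'_ceramic fibre blanket = ln(0.0513/0.0224)/(2πk) = 0.8286/(2π·0.0665) = 1.983 m·K/W
  R'_conv,out = 1/(2πr h) = 1/(2π·0.0513·9.59) = 0.3235 m·K/W
ΣR = 0.02530 + 2.097×10^-4 + 1.983 + 0.3235 = 2.332 m·K/W
Q' = ΔT/ΣR = (276 °C − 34.4 °C)/2.332 = 104 W/m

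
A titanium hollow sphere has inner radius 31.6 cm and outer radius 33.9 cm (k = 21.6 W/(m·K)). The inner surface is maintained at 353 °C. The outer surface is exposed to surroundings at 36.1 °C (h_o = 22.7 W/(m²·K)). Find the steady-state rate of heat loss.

Treat each layer as a resistance in series:
  R_titanium = (1/0.316 − 1/0.339)/(4πk) = 0.2147/(4π·21.6) = 7.910×10^-4 K/W
  R_conv,out = 1/(4πr²h) = 1/(4π·0.339²·22.7) = 0.03050 K/W
ΣR = 7.910×10^-4 + 0.03050 = 0.03129 K/W
Q = ΔT/ΣR = (353 °C − 36.1 °C)/0.03129 = 10100 W

Q = 10100 W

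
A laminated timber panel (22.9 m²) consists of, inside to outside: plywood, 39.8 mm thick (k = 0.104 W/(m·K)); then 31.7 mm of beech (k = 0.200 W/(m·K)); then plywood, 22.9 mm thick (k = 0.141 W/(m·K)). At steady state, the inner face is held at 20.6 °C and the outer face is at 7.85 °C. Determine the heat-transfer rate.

Series thermal resistances, inner to outer:
  R_plywood = L/(kA) = 0.0398/(0.104·22.9) = 0.01671 K/W
  R_beech = L/(kA) = 0.0317/(0.200·22.9) = 0.006921 K/W
  R_plywood = L/(kA) = 0.0229/(0.141·22.9) = 0.007092 K/W
ΣR = 0.01671 + 0.006921 + 0.007092 = 0.03072 K/W
Q = ΔT/ΣR = (20.6 °C − 7.85 °C)/0.03072 = 415 W

Q = 415 W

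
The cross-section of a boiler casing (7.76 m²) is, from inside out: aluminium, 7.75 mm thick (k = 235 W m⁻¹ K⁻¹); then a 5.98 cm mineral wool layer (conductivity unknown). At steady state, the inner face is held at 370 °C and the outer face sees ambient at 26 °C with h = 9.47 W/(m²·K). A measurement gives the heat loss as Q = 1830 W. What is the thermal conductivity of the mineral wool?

k = 0.0442 W/m·K

ΣR = ΔT/Q = |370 − 26|/1830 = 0.1880 K/W
Known resistances:
  R_aluminium = L/(kA) = 0.00775/(235·7.76) = 4.250×10^-6 K/W
  R_conv,out = 1/(hA) = 1/(9.47·7.76) = 0.01361 K/W
R_mineral wool = ΣR − ΣR_known = 0.1880 − 0.01361 = 0.1744 K/W
L/(kA) = 0.1744 ⇒ k = 0.0598/(0.1744·7.76) = 0.0442 W/m·K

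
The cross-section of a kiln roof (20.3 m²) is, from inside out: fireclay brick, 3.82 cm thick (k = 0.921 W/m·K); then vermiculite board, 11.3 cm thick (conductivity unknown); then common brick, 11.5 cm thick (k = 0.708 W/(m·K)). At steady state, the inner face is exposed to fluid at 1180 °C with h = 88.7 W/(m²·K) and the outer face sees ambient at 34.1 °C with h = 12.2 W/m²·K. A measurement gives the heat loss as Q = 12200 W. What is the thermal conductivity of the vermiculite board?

k = 0.0702 W/m·K

ΣR = ΔT/Q = |1180 − 34.1|/12200 = 0.09393 K/W
Known resistances:
  R_conv,in = 1/(hA) = 1/(88.7·20.3) = 5.554×10^-4 K/W
  R_fireclay brick = L/(kA) = 0.0382/(0.921·20.3) = 0.002043 K/W
  R_common brick = L/(kA) = 0.115/(0.708·20.3) = 0.008001 K/W
  R_conv,out = 1/(hA) = 1/(12.2·20.3) = 0.004038 K/W
R_vermiculite board = ΣR − ΣR_known = 0.09393 − 0.01464 = 0.07929 K/W
L/(kA) = 0.07929 ⇒ k = 0.113/(0.07929·20.3) = 0.0702 W/m·K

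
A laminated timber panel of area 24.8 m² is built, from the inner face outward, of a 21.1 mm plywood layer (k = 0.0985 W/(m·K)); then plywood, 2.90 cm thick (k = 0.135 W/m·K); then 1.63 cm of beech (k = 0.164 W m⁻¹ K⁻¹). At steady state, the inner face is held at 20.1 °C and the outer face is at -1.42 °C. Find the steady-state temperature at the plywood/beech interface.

T = 2.63 °C

Treat each layer as a resistance in series:
  R_plywood = L/(kA) = 0.0211/(0.0985·24.8) = 0.008638 K/W
  R_plywood = L/(kA) = 0.0290/(0.135·24.8) = 0.008662 K/W
  R_beech = L/(kA) = 0.0163/(0.164·24.8) = 0.004008 K/W
ΣR = 0.008638 + 0.008662 + 0.004008 = 0.02131 K/W
Q = ΔT/ΣR = (20.1 °C − -1.42 °C)/0.02131 = 1010 W
From the inner boundary to the plywood/beech interface, ΣR_partial = 0.01730 K/W.
T_interface = T_in − Q·ΣR_partial = 20.1 °C − (1010)(0.01730) = 2.63 °C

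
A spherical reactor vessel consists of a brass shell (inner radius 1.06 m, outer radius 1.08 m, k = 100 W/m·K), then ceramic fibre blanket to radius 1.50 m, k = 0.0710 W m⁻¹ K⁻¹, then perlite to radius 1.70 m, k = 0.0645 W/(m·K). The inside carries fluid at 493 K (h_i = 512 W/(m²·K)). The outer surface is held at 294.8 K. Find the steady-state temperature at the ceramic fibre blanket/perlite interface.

Treat each layer as a resistance in series:
  R_conv,in = 1/(4πr²h) = 1/(4π·1.06²·512) = 1.383×10^-4 K/W
  R_brass = (1/1.06 − 1/1.08)/(4πk) = 0.01747/(4π·100) = 1.390×10^-5 K/W
  R_ceramic fibre blanket = (1/1.08 − 1/1.50)/(4πk) = 0.2593/(4π·0.0710) = 0.2906 K/W
  R_perlite = (1/1.50 − 1/1.70)/(4πk) = 0.07843/(4π·0.0645) = 0.09677 K/W
ΣR = 1.383×10^-4 + 1.390×10^-5 + 0.2906 + 0.09677 = 0.3875 K/W
Q = ΔT/ΣR = (493 K − 294.8 K)/0.3875 = 511.5 W
From the inner boundary to the ceramic fibre blanket/perlite interface, ΣR_partial = 0.2908 K/W.
T_interface = T_in − Q·ΣR_partial = 493 K − (511.5)(0.2908) = 344.3 K

T = 344.3 K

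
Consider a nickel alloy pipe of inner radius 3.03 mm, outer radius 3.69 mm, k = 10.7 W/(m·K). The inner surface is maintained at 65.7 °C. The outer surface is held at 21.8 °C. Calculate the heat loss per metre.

Q' = 15000 W/m

Q' = 2πk·ΔT/ln(r₂/r₁) = 2π × 10.7 × 43.9 / ln(0.00369/0.00303) = 15000 W/m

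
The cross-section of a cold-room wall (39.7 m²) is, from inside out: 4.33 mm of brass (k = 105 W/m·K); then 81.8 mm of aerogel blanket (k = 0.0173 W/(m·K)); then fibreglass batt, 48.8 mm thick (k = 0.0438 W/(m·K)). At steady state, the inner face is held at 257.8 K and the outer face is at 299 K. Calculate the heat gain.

Q = 280 W

Treat each layer as a resistance in series:
  R_brass = L/(kA) = 0.00433/(105·39.7) = 1.039×10^-6 K/W
  R_aerogel blanket = L/(kA) = 0.0818/(0.0173·39.7) = 0.1191 K/W
  R_fibreglass batt = L/(kA) = 0.0488/(0.0438·39.7) = 0.02806 K/W
ΣR = 1.039×10^-6 + 0.1191 + 0.02806 = 0.1472 K/W
Q = ΔT/ΣR = (257.8 K − 299 K)/0.1472 = -280 W
(Negative Q ⇒ heat flows inward; heat gain = 280 W.)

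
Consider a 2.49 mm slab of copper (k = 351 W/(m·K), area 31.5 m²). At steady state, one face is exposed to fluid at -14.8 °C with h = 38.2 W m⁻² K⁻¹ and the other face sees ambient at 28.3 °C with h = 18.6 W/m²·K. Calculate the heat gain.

Resistance network (inner→outer):
  R_conv,in = 1/(hA) = 1/(38.2·31.5) = 8.310×10^-4 K/W
  R_copper = L/(kA) = 0.00249/(351·31.5) = 2.252×10^-7 K/W
  R_conv,out = 1/(hA) = 1/(18.6·31.5) = 0.001707 K/W
ΣR = 8.310×10^-4 + 2.252×10^-7 + 0.001707 = 0.002538 K/W
Q = ΔT/ΣR = (-14.8 °C − 28.3 °C)/0.002538 = -17000 W
(Negative Q ⇒ heat flows inward; heat gain = 17000 W.)

Q = 17000 W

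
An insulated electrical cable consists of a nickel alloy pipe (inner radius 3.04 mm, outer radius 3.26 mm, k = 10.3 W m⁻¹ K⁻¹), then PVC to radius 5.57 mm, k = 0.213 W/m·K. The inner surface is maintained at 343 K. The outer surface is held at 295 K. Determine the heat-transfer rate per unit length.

Series thermal resistances, inner to outer:
  R'_nickel alloy = ln(0.00326/0.00304)/(2πk) = 0.06987/(2π·10.3) = 0.001080 m·K/W
  R'_PVC = ln(0.00557/0.00326)/(2πk) = 0.5357/(2π·0.213) = 0.4003 m·K/W
ΣR = 0.001080 + 0.4003 = 0.4014 m·K/W
Q' = ΔT/ΣR = (343 K − 295 K)/0.4014 = 120 W/m

Q' = 120 W/m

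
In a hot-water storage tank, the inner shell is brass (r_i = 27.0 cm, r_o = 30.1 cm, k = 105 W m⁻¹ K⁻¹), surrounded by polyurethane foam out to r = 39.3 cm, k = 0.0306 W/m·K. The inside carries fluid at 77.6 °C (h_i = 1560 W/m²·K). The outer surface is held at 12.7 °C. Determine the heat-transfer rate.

Q = 32.1 W

Series thermal resistances, inner to outer:
  R_conv,in = 1/(4πr²h) = 1/(4π·0.270²·1560) = 6.997×10^-4 K/W
  R_brass = (1/0.270 − 1/0.301)/(4πk) = 0.3814/(4π·105) = 2.891×10^-4 K/W
  R_polyurethane foam = (1/0.301 − 1/0.393)/(4πk) = 0.7777/(4π·0.0306) = 2.023 K/W
ΣR = 6.997×10^-4 + 2.891×10^-4 + 2.023 = 2.024 K/W
Q = ΔT/ΣR = (77.6 °C − 12.7 °C)/2.024 = 32.1 W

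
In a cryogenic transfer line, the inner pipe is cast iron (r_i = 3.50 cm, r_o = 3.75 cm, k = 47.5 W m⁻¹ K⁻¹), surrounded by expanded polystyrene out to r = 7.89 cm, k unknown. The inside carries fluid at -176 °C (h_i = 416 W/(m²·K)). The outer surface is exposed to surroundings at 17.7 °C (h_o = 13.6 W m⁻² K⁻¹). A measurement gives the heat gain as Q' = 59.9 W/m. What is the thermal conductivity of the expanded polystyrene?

k = 0.0385 W/m·K

ΣR = ΔT/Q' = |-176 − 17.7|/59.9 = 3.234 m·K/W
Known resistances:
  R'_conv,in = 1/(2πr h) = 1/(2π·0.0350·416) = 0.01093 m·K/W
  R'_cast iron = ln(0.0375/0.0350)/(2πk) = 0.06899/(2π·47.5) = 2.312×10^-4 m·K/W
  R'_conv,out = 1/(2πr h) = 1/(2π·0.0789·13.6) = 0.1483 m·K/W
R_expanded polystyrene = ΣR − ΣR_known = 3.234 − 0.1595 = 3.075 m·K/W
ln(r₂/r₁)/(2πk) = 3.075 ⇒ k = 0.7438/(2π·3.075) = 0.0385 W/m·K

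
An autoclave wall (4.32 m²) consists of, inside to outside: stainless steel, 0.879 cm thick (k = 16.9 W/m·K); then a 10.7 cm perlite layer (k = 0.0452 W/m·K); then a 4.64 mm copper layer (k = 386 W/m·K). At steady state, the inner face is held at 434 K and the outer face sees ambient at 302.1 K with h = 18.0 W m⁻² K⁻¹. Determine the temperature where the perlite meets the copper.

T = 305.1 K

Series thermal resistances, inner to outer:
  R_stainless steel = L/(kA) = 0.00879/(16.9·4.32) = 1.204×10^-4 K/W
  R_perlite = L/(kA) = 0.107/(0.0452·4.32) = 0.5480 K/W
  R_copper = L/(kA) = 0.00464/(386·4.32) = 2.783×10^-6 K/W
  R_conv,out = 1/(hA) = 1/(18.0·4.32) = 0.01286 K/W
ΣR = 1.204×10^-4 + 0.5480 + 2.783×10^-6 + 0.01286 = 0.5610 K/W
Q = ΔT/ΣR = (434 K − 302.1 K)/0.5610 = 235.1 W
From the inner boundary to the perlite/copper interface, ΣR_partial = 0.5481 K/W.
T_interface = T_in − Q·ΣR_partial = 434 K − (235.1)(0.5481) = 305.1 K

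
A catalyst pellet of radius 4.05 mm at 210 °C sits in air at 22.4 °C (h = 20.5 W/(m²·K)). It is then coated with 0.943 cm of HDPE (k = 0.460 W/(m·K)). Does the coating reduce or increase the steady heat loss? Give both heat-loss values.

Critical radius for a sphere: r_cr = 2k/h = 0.0449 m = 4.49 cm.
Outer radius after coating: r₂ = 0.00405 + 0.00943 = 0.01348 m.
Since r₁ < r_cr and r₂ ≤ r_cr, the coating moves toward the maximum at r_cr — heat loss rises.
Bare: R = 1/(4πr₁²h) = 236.7 K/W; Q = 187.6/236.7 = 0.793 W.
Coated: R = R_cond + R_conv = 51.24 K/W; Q = 187.6/51.24 = 3.66 W.

increases: 0.793 → 3.66 W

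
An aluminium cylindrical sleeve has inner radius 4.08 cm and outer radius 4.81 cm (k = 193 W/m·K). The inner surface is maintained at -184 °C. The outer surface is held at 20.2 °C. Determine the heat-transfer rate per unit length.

Q' = 2πk·ΔT/ln(r₂/r₁) = 2π × 193 × 204.2 / ln(0.0481/0.0408) = 1.50×10^6 W/m

Q' = 1.50×10^6 W/m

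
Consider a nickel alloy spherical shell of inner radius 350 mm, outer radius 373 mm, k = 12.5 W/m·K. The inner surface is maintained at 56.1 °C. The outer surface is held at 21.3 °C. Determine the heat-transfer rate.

Q = 31.0 kW

Q = 4πk·ΔT/(1/r₁ − 1/r₂) = 4π × 12.5 × 34.8 / (1/0.350 − 1/0.373) = 31000 W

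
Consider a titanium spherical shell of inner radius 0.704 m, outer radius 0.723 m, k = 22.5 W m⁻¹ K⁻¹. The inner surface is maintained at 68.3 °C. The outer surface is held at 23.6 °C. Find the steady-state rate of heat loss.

Q = 339 kW

Q = 4πk·ΔT/(1/r₁ − 1/r₂) = 4π × 22.5 × 44.7 / (1/0.704 − 1/0.723) = 3.39×10^5 W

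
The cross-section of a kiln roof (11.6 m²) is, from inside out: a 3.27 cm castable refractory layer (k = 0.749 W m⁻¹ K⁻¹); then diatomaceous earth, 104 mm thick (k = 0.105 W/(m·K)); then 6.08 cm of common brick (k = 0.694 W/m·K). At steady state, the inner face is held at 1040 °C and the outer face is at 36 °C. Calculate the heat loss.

Series thermal resistances, inner to outer:
  R_castable refractory = L/(kA) = 0.0327/(0.749·11.6) = 0.003764 K/W
  R_diatomaceous earth = L/(kA) = 0.104/(0.105·11.6) = 0.08539 K/W
  R_common brick = L/(kA) = 0.0608/(0.694·11.6) = 0.007552 K/W
ΣR = 0.003764 + 0.08539 + 0.007552 = 0.09671 K/W
Q = ΔT/ΣR = (1040 °C − 36 °C)/0.09671 = 10400 W

Q = 10.4 kW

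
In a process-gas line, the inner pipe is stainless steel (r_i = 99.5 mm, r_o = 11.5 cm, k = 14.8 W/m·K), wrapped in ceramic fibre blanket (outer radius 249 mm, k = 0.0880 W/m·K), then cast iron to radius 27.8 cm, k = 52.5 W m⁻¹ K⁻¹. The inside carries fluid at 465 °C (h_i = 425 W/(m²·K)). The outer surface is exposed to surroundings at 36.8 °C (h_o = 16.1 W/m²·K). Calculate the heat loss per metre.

Resistance network (inner→outer):
  R'_conv,in = 1/(2πr h) = 1/(2π·0.0995·425) = 0.003764 m·K/W
  R'_stainless steel = ln(0.115/0.0995)/(2πk) = 0.1448/(2π·14.8) = 0.001557 m·K/W
  R'_ceramic fibre blanket = ln(0.249/0.115)/(2πk) = 0.7725/(2π·0.0880) = 1.397 m·K/W
  R'_cast iron = ln(0.278/0.249)/(2πk) = 0.1102/(2π·52.5) = 3.340×10^-4 m·K/W
  R'_conv,out = 1/(2πr h) = 1/(2π·0.278·16.1) = 0.03556 m·K/W
ΣR = 0.003764 + 0.001557 + 1.397 + 3.340×10^-4 + 0.03556 = 1.438 m·K/W
Q' = ΔT/ΣR = (465 °C − 36.8 °C)/1.438 = 298 W/m

Q' = 298 W/m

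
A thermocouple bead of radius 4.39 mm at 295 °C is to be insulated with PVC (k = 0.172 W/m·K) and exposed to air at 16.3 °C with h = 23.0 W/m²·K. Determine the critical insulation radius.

r_cr = 1.50 cm

For a sphere, r_cr = 2k_ins/h = 2·0.172/23.0 = 0.0150 m = 1.50 cm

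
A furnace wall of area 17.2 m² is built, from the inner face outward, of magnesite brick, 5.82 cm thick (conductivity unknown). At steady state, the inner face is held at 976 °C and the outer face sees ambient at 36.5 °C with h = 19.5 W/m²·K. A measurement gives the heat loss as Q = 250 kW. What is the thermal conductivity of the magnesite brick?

ΣR = ΔT/Q = |976 − 36.5|/2.50×10^5 = 0.003758 K/W
Known resistances:
  R_conv,out = 1/(hA) = 1/(19.5·17.2) = 0.002982 K/W
R_magnesite brick = ΣR − ΣR_known = 0.003758 − 0.002982 = 7.760×10^-4 K/W
L/(kA) = 7.760×10^-4 ⇒ k = 0.0582/(7.760×10^-4·17.2) = 4.36 W/m·K

k = 4.36 W/m·K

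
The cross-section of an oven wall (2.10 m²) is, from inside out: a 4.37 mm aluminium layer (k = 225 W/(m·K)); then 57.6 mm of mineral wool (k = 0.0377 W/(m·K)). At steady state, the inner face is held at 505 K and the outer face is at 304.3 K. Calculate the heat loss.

Series thermal resistances, inner to outer:
  R_aluminium = L/(kA) = 0.00437/(225·2.10) = 9.249×10^-6 K/W
  R_mineral wool = L/(kA) = 0.0576/(0.0377·2.10) = 0.7275 K/W
ΣR = 9.249×10^-6 + 0.7275 = 0.7275 K/W
Q = ΔT/ΣR = (505 K − 304.3 K)/0.7275 = 276 W

Q = 276 W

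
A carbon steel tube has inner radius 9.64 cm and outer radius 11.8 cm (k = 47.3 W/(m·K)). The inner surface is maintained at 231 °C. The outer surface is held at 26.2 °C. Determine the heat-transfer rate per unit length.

Q' = 2πk·ΔT/ln(r₂/r₁) = 2π × 47.3 × 204.8 / ln(0.118/0.0964) = 3.01×10^5 W/m

Q' = 3.01×10^5 W/m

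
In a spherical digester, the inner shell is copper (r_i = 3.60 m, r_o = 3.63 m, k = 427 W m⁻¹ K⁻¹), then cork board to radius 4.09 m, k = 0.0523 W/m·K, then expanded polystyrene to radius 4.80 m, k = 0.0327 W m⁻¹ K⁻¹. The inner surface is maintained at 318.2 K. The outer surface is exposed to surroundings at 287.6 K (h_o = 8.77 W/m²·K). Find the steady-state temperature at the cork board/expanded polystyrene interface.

Series thermal resistances, inner to outer:
  R_copper = (1/3.60 − 1/3.63)/(4πk) = 0.002296/(4π·427) = 4.278×10^-7 K/W
  R_cork board = (1/3.63 − 1/4.09)/(4πk) = 0.03098/(4π·0.0523) = 0.04714 K/W
  R_expanded polystyrene = (1/4.09 − 1/4.80)/(4πk) = 0.03617/(4π·0.0327) = 0.08801 K/W
  R_conv,out = 1/(4πr²h) = 1/(4π·4.80²·8.77) = 3.938×10^-4 K/W
ΣR = 4.278×10^-7 + 0.04714 + 0.08801 + 3.938×10^-4 = 0.1355 K/W
Q = ΔT/ΣR = (318.2 K − 287.6 K)/0.1355 = 225.8 W
From the inner boundary to the cork board/expanded polystyrene interface, ΣR_partial = 0.04714 K/W.
T_interface = T_in − Q·ΣR_partial = 318.2 K − (225.8)(0.04714) = 307.6 K

T = 307.6 K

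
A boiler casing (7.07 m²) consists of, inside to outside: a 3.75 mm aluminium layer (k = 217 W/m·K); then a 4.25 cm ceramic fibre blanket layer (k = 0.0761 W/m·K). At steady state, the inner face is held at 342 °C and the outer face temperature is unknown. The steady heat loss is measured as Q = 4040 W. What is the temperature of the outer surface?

Series resistances:
  R_aluminium = L/(kA) = 0.00375/(217·7.07) = 2.444×10^-6 K/W
  R_ceramic fibre blanket = L/(kA) = 0.0425/(0.0761·7.07) = 0.07899 K/W
ΣR = 0.07899 K/W
ΔT = Q·ΣR = 4040 × 0.07899 = 319.1 K
Heat flows outward, so T_out = T_in − ΔT = 342 − 319.1 = 22.9 °C

T_out = 22.9 °C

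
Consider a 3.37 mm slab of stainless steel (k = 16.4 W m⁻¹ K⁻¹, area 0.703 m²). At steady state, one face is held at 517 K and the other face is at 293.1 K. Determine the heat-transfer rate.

Q = kA·ΔT/L = 16.4 × 0.703 × |517 K − 293.1 K| / 0.00337 = 7.66×10^5 W

Q = 7.66×10^5 W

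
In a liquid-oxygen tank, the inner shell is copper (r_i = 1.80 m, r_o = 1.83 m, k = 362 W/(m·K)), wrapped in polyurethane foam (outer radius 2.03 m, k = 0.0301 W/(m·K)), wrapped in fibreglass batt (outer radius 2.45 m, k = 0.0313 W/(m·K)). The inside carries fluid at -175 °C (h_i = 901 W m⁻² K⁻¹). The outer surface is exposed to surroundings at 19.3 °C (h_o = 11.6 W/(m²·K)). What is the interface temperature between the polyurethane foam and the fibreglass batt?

T = -97.8 °C

Resistance network (inner→outer):
  R_conv,in = 1/(4πr²h) = 1/(4π·1.80²·901) = 2.726×10^-5 K/W
  R_copper = (1/1.80 − 1/1.83)/(4πk) = 0.009107/(4π·362) = 2.002×10^-6 K/W
  R_polyurethane foam = (1/1.83 − 1/2.03)/(4πk) = 0.05384/(4π·0.0301) = 0.1423 K/W
  R_fibreglass batt = (1/2.03 − 1/2.45)/(4πk) = 0.08445/(4π·0.0313) = 0.2147 K/W
  R_conv,out = 1/(4πr²h) = 1/(4π·2.45²·11.6) = 0.001143 K/W
ΣR = 2.726×10^-5 + 2.002×10^-6 + 0.1423 + 0.2147 + 0.001143 = 0.3582 K/W
Q = ΔT/ΣR = (-175 °C − 19.3 °C)/0.3582 = -542.4 W
From the inner boundary to the polyurethane foam/fibreglass batt interface, ΣR_partial = 0.1423 K/W.
T_interface = T_in − Q·ΣR_partial = -175 °C − (-542.4)(0.1423) = -97.8 °C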